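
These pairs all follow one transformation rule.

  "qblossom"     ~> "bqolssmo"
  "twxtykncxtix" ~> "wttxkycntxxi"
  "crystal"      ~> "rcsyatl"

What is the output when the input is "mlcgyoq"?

In each case the input is transformed by: swap each adjacent pair of characters (1↔2, 3↔4, ...).
So "mlcgyoq" becomes "lmgcoyq".

lmgcoyq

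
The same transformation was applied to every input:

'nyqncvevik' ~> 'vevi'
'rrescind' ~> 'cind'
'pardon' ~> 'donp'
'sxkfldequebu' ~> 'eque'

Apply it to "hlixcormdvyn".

rmdv

The transformation: swap the front and back halves of the string, then keep only the first 4 characters.
For "hlixcormdvyn" the result is "rmdv".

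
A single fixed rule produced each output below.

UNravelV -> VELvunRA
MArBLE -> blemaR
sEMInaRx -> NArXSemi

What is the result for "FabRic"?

rICfAB

The transformation: swap the front and back halves of the string, then flip the case of every letter.
Applying both steps to "FabRic": "RicFab", then "rICfAB".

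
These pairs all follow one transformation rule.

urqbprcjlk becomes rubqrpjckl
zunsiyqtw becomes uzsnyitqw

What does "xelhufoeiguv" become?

exhlfueogivu

Rule — swap each adjacent pair of characters (1↔2, 3↔4, ...).
For "xelhufoeiguv" the result is "exhlfueogivu".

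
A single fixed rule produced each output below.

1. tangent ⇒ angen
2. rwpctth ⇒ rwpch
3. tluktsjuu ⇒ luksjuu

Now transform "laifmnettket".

What's happening: remove every "t".
On "laifmnettket" that produces "laifmneke".

laifmneke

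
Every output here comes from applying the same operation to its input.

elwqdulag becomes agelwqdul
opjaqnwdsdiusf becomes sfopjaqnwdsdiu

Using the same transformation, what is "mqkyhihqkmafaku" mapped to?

The transformation: move the last 2 characters to the front (rotate right by 2).
"mqkyhihqkmafaku" → "kumqkyhihqkmafa".

kumqkyhihqkmafa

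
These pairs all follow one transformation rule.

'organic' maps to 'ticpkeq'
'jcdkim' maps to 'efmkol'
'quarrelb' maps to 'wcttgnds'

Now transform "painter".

ckpvgtr

Each output is the input with this applied: shift every letter 2 places forward in the alphabet (wrapping around), then move the first character to the end.
On "painter": the first step gives "rckpvgt", and the second then gives "ckpvgtr".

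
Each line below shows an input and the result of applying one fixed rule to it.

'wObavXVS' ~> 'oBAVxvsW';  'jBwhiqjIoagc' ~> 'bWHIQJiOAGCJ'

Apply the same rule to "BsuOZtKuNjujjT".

SUozTkUnJUJJtb

The rule is to flip the case of every letter, then move the first character to the end.
Applying that to "BsuOZtKuNjujjT" gives "SUozTkUnJUJJtb".
(Check on "wObavXVS": → "WoBAVxvs" → "oBAVxvsW" ✓)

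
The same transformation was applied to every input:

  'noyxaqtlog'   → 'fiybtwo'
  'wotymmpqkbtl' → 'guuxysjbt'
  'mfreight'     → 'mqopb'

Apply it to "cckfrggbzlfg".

nzoojhtno

Rule — shift every letter 8 places forward in the alphabet (wrapping around), then delete the first 3 characters.
Applying both steps to "cckfrggbzlfg": "kksnzoojhtno", then "nzoojhtno".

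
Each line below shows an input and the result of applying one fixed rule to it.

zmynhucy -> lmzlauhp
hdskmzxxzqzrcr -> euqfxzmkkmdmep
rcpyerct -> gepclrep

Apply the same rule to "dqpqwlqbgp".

cqdcdjydot

The rule is to shift every letter 13 places forward in the alphabet (wrapping around) — i.e. ROT13, then move the last character to the front.
"dqpqwlqbgp" → "qdcdjydotc" → "cqdcdjydot".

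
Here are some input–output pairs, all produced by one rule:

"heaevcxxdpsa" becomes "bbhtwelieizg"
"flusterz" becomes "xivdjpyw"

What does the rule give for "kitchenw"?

Looking at the pairs, the operation is to shift every letter 4 places forward in the alphabet (wrapping around), then swap the front and back halves of the string.
For "kitchenw", step one produces "omxglira"; step two turns that into "liraomxg".

liraomxg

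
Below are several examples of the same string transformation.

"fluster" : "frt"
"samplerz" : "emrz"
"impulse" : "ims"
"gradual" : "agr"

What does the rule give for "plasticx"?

clsx

The pattern: sort the characters into alphabetical order, then keep every other character starting from the second (positions 2nd, 4th, 6th, ...).
Applying that to "plasticx" gives "clsx".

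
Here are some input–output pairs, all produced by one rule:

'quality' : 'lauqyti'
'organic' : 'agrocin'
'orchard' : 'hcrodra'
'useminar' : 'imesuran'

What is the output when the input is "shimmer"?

The rule is to move the last 3 characters to the front (rotate right by 3), then reverse the string.
For "shimmer", step one produces "mershim"; step two turns that into "mihsrem".

mihsrem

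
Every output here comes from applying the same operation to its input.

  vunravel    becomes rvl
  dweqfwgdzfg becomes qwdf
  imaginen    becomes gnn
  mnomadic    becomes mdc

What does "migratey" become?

Each output is the input with this applied: delete the first 3 characters, then keep every other character starting from the first (positions 1st, 3rd, 5th, ...).
"migratey" → "rty".

rty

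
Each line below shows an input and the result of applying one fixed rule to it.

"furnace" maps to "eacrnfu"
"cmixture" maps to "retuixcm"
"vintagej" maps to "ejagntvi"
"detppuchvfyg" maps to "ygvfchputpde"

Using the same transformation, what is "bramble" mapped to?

eblambr

The transformation: swap each adjacent pair of characters (1↔2, 3↔4, ...), then reverse the string.
Working it through for "bramble": intermediate "rbmalbe", final "eblambr".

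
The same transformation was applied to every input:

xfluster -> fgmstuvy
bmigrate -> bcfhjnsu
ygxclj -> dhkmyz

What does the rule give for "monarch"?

The transformation: sort the characters into alphabetical order, then shift every letter 1 place forward in the alphabet (wrapping around).
Doing the same to "monarch": "bdinops".
(Check on "ygxclj": → "cgjlxy" → "dhkmyz" ✓)

bdinops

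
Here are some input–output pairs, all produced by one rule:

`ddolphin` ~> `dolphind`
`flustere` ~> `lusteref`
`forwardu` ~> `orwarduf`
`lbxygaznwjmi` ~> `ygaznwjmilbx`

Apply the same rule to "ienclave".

enclavei

Looking at the pairs, the operation is to swap the front and back halves of the string, then move the last 3 characters to the front (rotate right by 3).
For "ienclave", step one produces "laveienc"; step two turns that into "enclavei".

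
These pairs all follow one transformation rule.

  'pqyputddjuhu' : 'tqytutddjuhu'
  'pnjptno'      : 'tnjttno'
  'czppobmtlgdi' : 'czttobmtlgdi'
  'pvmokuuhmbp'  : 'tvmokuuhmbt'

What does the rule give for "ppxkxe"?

Looking at the pairs, the operation is to replace every "p" with "t".
Applying that to "ppxkxe" gives "ttxkxe".

ttxkxe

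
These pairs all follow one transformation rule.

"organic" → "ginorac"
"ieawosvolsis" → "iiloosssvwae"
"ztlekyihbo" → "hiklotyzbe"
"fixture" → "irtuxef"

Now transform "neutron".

nortuen

In each case the input is transformed by: sort the characters into alphabetical order, then move the first 2 characters to the end (rotate left by 2).
"neutron" → "ennortu" → "nortuen".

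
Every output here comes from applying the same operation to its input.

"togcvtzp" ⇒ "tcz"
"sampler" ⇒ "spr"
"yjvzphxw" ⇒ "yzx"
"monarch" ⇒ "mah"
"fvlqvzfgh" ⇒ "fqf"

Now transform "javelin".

Rule — keep one character in every 3, starting at position 1 (positions 1st, 4th, 7th, ...).
On "javelin" that produces "jen".

jen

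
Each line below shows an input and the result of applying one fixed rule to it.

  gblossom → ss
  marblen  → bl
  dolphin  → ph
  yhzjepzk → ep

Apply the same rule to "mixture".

What's happening: move the last 2 characters to the front (rotate right by 2), then keep only the last 2 characters.
For "mixture", step one produces "remixtu"; step two turns that into "tu".
(Check on "marblen": → "enmarbl" → "bl" ✓)

tu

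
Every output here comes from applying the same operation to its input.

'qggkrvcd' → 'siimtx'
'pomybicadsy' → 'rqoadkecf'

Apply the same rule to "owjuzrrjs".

qylwbtt

Rule — delete the last 2 characters, then shift every letter 2 places forward in the alphabet (wrapping around).
On "owjuzrrjs": the first step gives "owjuzrr", and the second then gives "qylwbtt".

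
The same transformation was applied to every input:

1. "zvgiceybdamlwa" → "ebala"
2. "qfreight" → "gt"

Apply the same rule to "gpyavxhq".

Each output is the input with this applied: keep every other character starting from the second (positions 2nd, 4th, 6th, ...), then delete the first 2 characters.
"gpyavxhq" → "paxq" → "xq".

xq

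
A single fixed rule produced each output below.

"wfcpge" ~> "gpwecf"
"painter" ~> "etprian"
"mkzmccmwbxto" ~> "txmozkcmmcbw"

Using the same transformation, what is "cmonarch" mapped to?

The transformation: move the last 3 characters to the front (rotate right by 3), then swap each adjacent pair of characters (1↔2, 3↔4, ...).
For "cmonarch", step one produces "rchcmona"; step two turns that into "crchoman".

crchoman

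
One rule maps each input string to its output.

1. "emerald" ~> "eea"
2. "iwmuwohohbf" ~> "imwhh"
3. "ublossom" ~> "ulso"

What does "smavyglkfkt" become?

The transformation: swap each adjacent pair of characters (1↔2, 3↔4, ...), then keep every other character starting from the second (positions 2nd, 4th, 6th, ...).
On "smavyglkfkt": the first step gives "msvagyklkft", and the second then gives "saylf".

saylf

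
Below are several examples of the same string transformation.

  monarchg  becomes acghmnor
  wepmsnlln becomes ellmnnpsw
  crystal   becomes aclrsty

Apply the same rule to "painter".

The rule is to sort the characters into alphabetical order.
On "painter" that produces "aeinprt".

aeinprt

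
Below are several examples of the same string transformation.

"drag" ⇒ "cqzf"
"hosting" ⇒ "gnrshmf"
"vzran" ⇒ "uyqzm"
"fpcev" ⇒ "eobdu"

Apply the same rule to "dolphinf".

The rule is to shift every letter 1 place backward in the alphabet (wrapping around).
Applying that to "dolphinf" gives "cnkoghme".

cnkoghme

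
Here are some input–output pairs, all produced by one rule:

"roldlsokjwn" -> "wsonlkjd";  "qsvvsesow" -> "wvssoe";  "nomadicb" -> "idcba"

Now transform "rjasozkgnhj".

zsonkjhg

The rule is to delete the first 3 characters, then sort the characters into reverse alphabetical order.
So "rjasozkgnhj" becomes "zsonkjhg".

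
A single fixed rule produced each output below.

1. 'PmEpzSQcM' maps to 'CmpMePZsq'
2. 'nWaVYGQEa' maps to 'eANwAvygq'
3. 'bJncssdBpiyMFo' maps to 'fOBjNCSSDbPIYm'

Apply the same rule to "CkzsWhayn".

Rule — flip the case of every letter, then move the last 2 characters to the front (rotate right by 2).
Working it through for "CkzsWhayn": intermediate "cKZSwHAYN", final "YNcKZSwHA".
(Check on "PmEpzSQcM": → "pMePZsqCm" → "CmpMePZsq" ✓)

YNcKZSwHA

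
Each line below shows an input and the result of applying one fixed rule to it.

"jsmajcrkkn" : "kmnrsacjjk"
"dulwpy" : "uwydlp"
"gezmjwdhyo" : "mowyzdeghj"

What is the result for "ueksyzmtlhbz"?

The pattern: sort the characters into alphabetical order, then swap the front and back halves of the string.
Working it through for "ueksyzmtlhbz": intermediate "behklmstuyzz", final "stuyzzbehklm".

stuyzzbehklm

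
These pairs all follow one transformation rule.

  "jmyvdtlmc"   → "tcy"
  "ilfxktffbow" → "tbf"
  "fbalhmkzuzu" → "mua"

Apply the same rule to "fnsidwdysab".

wss

Rule — keep one character in every 3, starting at position 3 (positions 3rd, 6th, 9th, ...), then move the first character to the end.
On "fnsidwdysab": the first step gives "sws", and the second then gives "wss".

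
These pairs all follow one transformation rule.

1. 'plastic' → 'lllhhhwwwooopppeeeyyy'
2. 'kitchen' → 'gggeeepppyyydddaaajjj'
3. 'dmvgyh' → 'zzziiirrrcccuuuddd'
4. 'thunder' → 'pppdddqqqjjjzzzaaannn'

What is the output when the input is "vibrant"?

rrreeexxxnnnwwwjjjppp

The rule is to repeat every character 3 times, then shift every letter 4 places backward in the alphabet (wrapping around).
Working it through for "vibrant": intermediate "vvviiibbbrrraaannnttt", final "rrreeexxxnnnwwwjjjppp".
(Check on "plastic": → "ppplllaaassstttiiiccc" → "lllhhhwwwooopppeeeyyy" ✓)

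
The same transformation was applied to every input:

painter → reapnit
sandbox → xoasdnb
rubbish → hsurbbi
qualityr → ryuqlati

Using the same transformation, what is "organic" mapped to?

The transformation: move the last 2 characters to the front (rotate right by 2), then swap each adjacent pair of characters (1↔2, 3↔4, ...).
Applying both steps to "organic": "icorgan", then "ciroagn".

ciroagn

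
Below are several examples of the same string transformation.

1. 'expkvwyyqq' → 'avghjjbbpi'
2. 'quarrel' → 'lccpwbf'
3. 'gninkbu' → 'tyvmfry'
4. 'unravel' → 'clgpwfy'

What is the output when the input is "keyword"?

The rule is to move the first 2 characters to the end (rotate left by 2), then shift every letter 11 places forward in the alphabet (wrapping around).
Applying that to "keyword" gives "jhzcovp".

jhzcovp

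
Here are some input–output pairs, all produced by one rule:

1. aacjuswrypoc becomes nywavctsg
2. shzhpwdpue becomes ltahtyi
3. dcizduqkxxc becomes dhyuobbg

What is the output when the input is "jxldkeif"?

hoimj

What's happening: delete the first 3 characters, then shift every letter 4 places forward in the alphabet (wrapping around).
On "jxldkeif" that produces "hoimj".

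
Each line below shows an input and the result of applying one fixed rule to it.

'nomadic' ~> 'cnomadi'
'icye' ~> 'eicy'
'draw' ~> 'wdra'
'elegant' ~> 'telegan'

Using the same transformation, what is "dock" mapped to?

The transformation: move the last character to the front.
On "dock" that produces "kdoc".

kdoc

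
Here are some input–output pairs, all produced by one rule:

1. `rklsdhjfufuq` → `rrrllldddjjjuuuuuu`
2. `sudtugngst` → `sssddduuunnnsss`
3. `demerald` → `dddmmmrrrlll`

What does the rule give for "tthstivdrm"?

Rule — keep every other character starting from the first (positions 1st, 3rd, 5th, ...), then repeat every character 3 times.
Starting from "tthstivdrm": after the first operation, "thtvr"; after the second, "ttthhhtttvvvrrr".

ttthhhtttvvvrrr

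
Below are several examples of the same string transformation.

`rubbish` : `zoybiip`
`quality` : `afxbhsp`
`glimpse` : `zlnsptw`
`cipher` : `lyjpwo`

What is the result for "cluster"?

The transformation: move the last 2 characters to the front (rotate right by 2), then shift every letter 7 places forward in the alphabet (wrapping around).
Starting from "cluster": after the first operation, "erclust"; after the second, "lyjsbza".

lyjsbza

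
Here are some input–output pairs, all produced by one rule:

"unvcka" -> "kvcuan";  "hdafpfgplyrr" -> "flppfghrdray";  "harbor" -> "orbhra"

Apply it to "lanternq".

The transformation: take characters alternately from the front and the back (1st, last, 2nd, 2nd-last, ...), then swap the front and back halves of the string.
For "lanternq", step one produces "lqannrte"; step two turns that into "nrtelqan".

nrtelqan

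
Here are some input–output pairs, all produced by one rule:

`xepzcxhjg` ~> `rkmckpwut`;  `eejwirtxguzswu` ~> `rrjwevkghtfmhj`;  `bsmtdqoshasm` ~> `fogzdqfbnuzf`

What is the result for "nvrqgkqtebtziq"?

Rule — swap each adjacent pair of characters (1↔2, 3↔4, ...), then shift every letter 13 places forward in the alphabet (wrapping around) — i.e. ROT13.
On "nvrqgkqtebtziq": the first step gives "vnqrkgtqbeztqi", and the second then gives "iadextgdormgdv".

iadextgdormgdv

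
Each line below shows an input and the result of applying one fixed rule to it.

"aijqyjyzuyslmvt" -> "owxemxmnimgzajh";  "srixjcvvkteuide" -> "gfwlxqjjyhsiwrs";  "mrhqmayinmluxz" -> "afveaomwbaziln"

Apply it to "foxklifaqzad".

tclyzwtoenor

The transformation: shift every letter 12 places backward in the alphabet (wrapping around).
Applying that to "foxklifaqzad" gives "tclyzwtoenor".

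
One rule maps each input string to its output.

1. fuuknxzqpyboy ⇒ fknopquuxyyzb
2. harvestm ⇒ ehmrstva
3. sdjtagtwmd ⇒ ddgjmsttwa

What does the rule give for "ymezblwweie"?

eeeilmwwyzb

The rule is to sort the characters into alphabetical order, then move the first character to the end.
Applying both steps to "ymezblwweie": "beeeilmwwyz", then "eeeilmwwyzb".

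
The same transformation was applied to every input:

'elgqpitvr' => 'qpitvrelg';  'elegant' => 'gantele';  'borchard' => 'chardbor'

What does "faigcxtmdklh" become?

The rule is to move the first 3 characters to the end (rotate left by 3).
So "faigcxtmdklh" becomes "gcxtmdklhfai".

gcxtmdklhfai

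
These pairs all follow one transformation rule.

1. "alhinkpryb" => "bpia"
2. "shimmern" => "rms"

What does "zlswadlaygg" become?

The pattern: keep one character in every 3, starting at position 1 (positions 1st, 4th, 7th, ...), then reverse the string.
Applying that to "zlswadlaygg" gives "glwz".

glwz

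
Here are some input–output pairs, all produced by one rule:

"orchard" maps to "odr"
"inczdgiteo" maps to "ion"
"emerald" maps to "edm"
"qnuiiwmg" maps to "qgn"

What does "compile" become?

In each case the input is transformed by: take characters alternately from the front and the back (1st, last, 2nd, 2nd-last, ...), then keep only the first 3 characters.
Starting from "compile": after the first operation, "ceolmip"; after the second, "ceo".

ceo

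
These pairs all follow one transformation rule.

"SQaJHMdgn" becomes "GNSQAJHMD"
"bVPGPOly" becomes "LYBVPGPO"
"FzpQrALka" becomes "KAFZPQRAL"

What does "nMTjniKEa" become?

EANMTJNIK

What's happening: move the last 2 characters to the front (rotate right by 2), then convert every letter to uppercase.
On "nMTjniKEa": the first step gives "EanMTjniK", and the second then gives "EANMTJNIK".
(Check on "bVPGPOly": → "lybVPGPO" → "LYBVPGPO" ✓)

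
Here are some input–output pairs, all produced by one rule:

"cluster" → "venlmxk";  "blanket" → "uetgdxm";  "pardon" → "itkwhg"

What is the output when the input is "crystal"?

The transformation: shift every letter 7 places backward in the alphabet (wrapping around).
Doing the same to "crystal": "vkrlmte".

vkrlmte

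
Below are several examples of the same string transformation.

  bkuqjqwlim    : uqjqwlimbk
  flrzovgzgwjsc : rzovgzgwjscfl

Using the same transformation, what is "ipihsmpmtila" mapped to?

What's happening: move the first 2 characters to the end (rotate left by 2).
So "ipihsmpmtila" becomes "ihsmpmtilaip".

ihsmpmtilaip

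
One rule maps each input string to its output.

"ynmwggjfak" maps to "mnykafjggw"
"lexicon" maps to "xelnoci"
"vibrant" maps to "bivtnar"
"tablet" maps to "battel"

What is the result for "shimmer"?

ihsremm

Rule — reverse the string, then move the last 3 characters to the front (rotate right by 3).
"shimmer" → "remmihs" → "ihsremm".
(Check on "tablet": → "telbat" → "battel" ✓)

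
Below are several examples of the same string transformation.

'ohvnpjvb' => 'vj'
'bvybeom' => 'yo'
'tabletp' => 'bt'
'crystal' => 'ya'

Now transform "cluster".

The transformation: keep one character in every 3, starting at position 3 (positions 3rd, 6th, 9th, ...).
So "cluster" becomes "ue".

ue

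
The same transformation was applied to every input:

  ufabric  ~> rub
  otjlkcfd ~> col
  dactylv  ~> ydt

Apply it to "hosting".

iht

What's happening: move the last 3 characters to the front (rotate right by 3), then keep one character in every 3, starting at position 1 (positions 1st, 4th, 7th, ...).
For "hosting", step one produces "inghost"; step two turns that into "iht".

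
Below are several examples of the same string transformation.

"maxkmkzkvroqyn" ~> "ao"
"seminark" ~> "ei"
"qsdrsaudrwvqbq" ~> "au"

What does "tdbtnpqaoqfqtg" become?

ao

The rule is to delete the last 3 characters, then keep only the vowels.
Doing the same to "tdbtnpqaoqfqtg": "ao".
(Check on "qsdrsaudrwvqbq": → "qsdrsaudrwv" → "au" ✓)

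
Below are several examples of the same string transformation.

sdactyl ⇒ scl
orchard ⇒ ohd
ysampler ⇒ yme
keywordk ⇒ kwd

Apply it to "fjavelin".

fvi

Rule — keep one character in every 3, starting at position 1 (positions 1st, 4th, 7th, ...).
So "fjavelin" becomes "fvi".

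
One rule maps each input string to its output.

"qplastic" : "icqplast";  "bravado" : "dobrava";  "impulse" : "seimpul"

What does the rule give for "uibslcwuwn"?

wnuibslcwu

The pattern: move the last 2 characters to the front (rotate right by 2).
On "uibslcwuwn" that produces "wnuibslcwu".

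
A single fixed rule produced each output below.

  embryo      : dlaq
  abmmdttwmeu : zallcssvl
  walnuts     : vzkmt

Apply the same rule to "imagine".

Looking at the pairs, the operation is to shift every letter 1 place backward in the alphabet (wrapping around), then delete the last 2 characters.
"imagine" → "hlzfh".
(Check on "walnuts": → "vzkmtsr" → "vzkmt" ✓)

hlzfh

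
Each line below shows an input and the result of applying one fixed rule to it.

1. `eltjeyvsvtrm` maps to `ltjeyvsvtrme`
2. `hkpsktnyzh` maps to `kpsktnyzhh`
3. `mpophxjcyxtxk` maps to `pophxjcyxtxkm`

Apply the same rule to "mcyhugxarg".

cyhugxargm

The rule is to move the first character to the end.
On "mcyhugxarg" that produces "cyhugxargm".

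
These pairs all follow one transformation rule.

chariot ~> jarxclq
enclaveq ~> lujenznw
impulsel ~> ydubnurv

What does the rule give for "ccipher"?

ryqnall

Rule — move the first 2 characters to the end (rotate left by 2), then shift every letter 9 places forward in the alphabet (wrapping around).
Applying both steps to "ccipher": "iphercc", then "ryqnall".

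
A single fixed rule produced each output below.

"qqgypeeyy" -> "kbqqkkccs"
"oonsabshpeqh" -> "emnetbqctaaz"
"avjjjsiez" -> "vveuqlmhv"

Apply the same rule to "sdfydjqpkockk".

Looking at the pairs, the operation is to move the first 3 characters to the end (rotate left by 3), then shift every letter 12 places forward in the alphabet (wrapping around).
Working it through for "sdfydjqpkockk": intermediate "ydjqpkockksdf", final "kpvcbwaowwepr".

kpvcbwaowwepr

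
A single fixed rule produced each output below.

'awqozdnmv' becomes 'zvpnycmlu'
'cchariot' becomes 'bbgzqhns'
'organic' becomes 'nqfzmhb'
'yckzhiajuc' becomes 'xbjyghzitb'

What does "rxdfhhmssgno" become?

The pattern: shift every letter 1 place backward in the alphabet (wrapping around).
"rxdfhhmssgno" → "qwcegglrrfmn".

qwcegglrrfmn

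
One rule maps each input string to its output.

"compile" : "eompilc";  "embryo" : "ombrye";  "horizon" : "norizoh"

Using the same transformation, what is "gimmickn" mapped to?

nimmickg

Each output is the input with this applied: swap the first and last characters.
On "gimmickn" that produces "nimmickg".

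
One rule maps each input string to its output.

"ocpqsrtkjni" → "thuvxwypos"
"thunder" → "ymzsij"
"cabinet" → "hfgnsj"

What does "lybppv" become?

Each output is the input with this applied: shift every letter 5 places forward in the alphabet (wrapping around), then delete the last character.
On "lybppv": the first step gives "qdguua", and the second then gives "qdguu".

qdguu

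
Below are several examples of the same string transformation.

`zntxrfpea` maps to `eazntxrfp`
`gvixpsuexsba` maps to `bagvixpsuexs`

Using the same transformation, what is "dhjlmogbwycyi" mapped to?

Rule — move the last 2 characters to the front (rotate right by 2).
So "dhjlmogbwycyi" becomes "yidhjlmogbwyc".

yidhjlmogbwyc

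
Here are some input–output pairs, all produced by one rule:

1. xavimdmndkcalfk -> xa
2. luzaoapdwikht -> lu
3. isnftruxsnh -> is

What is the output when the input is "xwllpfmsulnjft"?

What's happening: keep only the first 2 characters.
So "xwllpfmsulnjft" becomes "xw".

xw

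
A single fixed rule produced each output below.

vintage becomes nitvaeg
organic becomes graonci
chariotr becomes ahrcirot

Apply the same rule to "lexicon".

The pattern: move the first 2 characters to the end (rotate left by 2), then take characters alternately from the front and the back (1st, last, 2nd, 2nd-last, ...).
On "lexicon": the first step gives "xiconle", and the second then gives "xeilcno".

xeilcno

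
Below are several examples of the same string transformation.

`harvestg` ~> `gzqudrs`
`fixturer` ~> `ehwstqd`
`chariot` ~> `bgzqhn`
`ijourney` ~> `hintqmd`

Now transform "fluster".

Looking at the pairs, the operation is to delete the last character, then shift every letter 1 place backward in the alphabet (wrapping around).
Doing the same to "fluster": "ektrsd".

ektrsd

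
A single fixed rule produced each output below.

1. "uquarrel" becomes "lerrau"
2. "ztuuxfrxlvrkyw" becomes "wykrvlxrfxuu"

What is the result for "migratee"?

Each output is the input with this applied: reverse the string, then delete the last 2 characters.
For "migratee", step one produces "eetargim"; step two turns that into "eetarg".

eetarg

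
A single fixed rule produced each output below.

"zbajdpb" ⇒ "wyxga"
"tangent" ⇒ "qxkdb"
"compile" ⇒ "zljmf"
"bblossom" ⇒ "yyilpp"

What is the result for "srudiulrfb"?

porafrio

Rule — delete the last 2 characters, then shift every letter 3 places backward in the alphabet (wrapping around).
For "srudiulrfb", step one produces "srudiulr"; step two turns that into "porafrio".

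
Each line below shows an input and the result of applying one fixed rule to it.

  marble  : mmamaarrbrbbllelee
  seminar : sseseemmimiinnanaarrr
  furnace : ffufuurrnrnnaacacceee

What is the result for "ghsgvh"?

gghghhssgsggvvhvhh

The rule is to repeat every character 3 times, then swap each adjacent pair of characters (1↔2, 3↔4, ...).
"ghsgvh" → "ggghhhsssgggvvvhhh" → "gghghhssgsggvvhvhh".
(Check on "marble": → "mmmaaarrrbbbllleee" → "mmamaarrbrbbllelee" ✓)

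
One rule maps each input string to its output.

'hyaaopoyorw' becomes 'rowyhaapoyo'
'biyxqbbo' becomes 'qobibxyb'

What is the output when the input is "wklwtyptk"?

Each output is the input with this applied: swap each adjacent pair of characters (1↔2, 3↔4, ...), then move the last 3 characters to the front (rotate right by 3).
Working it through for "wklwtyptk": intermediate "kwwlyttpk", final "tpkkwwlyt".

tpkkwwlyt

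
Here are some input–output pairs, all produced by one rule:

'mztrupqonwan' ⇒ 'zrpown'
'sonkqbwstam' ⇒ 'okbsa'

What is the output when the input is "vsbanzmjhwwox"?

In each case the input is transformed by: keep every other character starting from the second (positions 2nd, 4th, 6th, ...).
On "vsbanzmjhwwox" that produces "sazjwo".

sazjwo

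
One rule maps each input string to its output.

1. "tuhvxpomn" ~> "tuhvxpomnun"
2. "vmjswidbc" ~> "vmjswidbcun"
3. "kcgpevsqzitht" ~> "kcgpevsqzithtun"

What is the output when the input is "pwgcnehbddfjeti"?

The rule is to append "un".
On "pwgcnehbddfjeti" that produces "pwgcnehbddfjetiun".

pwgcnehbddfjetiun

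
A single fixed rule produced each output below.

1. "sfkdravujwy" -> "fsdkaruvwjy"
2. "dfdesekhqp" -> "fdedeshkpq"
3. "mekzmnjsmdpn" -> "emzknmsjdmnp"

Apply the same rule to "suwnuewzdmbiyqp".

usnweuzwmdibqyp

Looking at the pairs, the operation is to swap each adjacent pair of characters (1↔2, 3↔4, ...).
Doing the same to "suwnuewzdmbiyqp": "usnweuzwmdibqyp".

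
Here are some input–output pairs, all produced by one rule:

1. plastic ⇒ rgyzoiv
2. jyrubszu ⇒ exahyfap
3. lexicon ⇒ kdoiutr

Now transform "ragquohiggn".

gmwaunommtx

In each case the input is transformed by: move the first character to the end, then shift every letter 6 places forward in the alphabet (wrapping around).
Starting from "ragquohiggn": after the first operation, "agquohiggnr"; after the second, "gmwaunommtx".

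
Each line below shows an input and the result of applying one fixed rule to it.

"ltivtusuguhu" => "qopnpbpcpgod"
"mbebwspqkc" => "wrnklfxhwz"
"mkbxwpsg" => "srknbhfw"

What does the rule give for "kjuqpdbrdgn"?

lkywmybifep

Rule — move the first 3 characters to the end (rotate left by 3), then shift every letter 5 places backward in the alphabet (wrapping around).
Applying both steps to "kjuqpdbrdgn": "qpdbrdgnkju", then "lkywmybifep".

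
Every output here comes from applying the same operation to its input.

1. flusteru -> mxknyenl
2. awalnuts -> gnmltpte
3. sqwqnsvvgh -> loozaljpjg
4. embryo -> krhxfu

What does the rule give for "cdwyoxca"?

The pattern: swap the front and back halves of the string, then shift every letter 7 places backward in the alphabet (wrapping around).
For "cdwyoxca", step one produces "oxcacdwy"; step two turns that into "hqvtvwpr".

hqvtvwpr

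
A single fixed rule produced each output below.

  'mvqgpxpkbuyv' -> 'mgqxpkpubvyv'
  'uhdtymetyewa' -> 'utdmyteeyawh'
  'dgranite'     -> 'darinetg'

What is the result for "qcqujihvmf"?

quqijvhfmc

In each case the input is transformed by: swap each adjacent pair of characters (1↔2, 3↔4, ...), then move the first character to the end.
On "qcqujihvmf": the first step gives "cquqijvhfm", and the second then gives "quqijvhfmc".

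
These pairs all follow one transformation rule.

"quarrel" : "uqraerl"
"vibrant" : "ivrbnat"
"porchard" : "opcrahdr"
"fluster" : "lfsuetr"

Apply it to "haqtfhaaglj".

Each output is the input with this applied: swap each adjacent pair of characters (1↔2, 3↔4, ...).
"haqtfhaaglj" → "ahtqhfaalgj".

ahtqhfaalgj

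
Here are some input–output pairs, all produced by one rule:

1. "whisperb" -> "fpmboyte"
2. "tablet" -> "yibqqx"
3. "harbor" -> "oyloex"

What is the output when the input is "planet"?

The transformation: move the first 2 characters to the end (rotate left by 2), then shift every letter 3 places backward in the alphabet (wrapping around).
Doing the same to "planet": "xkbqmi".
(Check on "tablet": → "bletta" → "yibqqx" ✓)

xkbqmi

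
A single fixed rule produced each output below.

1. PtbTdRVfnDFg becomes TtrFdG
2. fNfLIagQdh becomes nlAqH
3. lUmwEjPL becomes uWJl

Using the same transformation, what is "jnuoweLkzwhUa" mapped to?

Each output is the input with this applied: flip the case of every letter, then keep every other character starting from the second (positions 2nd, 4th, 6th, ...).
Working it through for "jnuoweLkzwhUa": intermediate "JNUOWElKZWHuA", final "NOEKWu".

NOEKWu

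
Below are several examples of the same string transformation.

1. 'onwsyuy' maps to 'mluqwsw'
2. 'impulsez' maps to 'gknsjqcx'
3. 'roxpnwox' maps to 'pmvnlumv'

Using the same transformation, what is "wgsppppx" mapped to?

Rule — shift every letter 2 places backward in the alphabet (wrapping around).
"wgsppppx" → "ueqnnnnv".

ueqnnnnv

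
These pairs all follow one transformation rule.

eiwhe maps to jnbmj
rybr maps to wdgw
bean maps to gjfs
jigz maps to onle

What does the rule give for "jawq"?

ofbv

Looking at the pairs, the operation is to shift every letter 5 places forward in the alphabet (wrapping around).
So "jawq" becomes "ofbv".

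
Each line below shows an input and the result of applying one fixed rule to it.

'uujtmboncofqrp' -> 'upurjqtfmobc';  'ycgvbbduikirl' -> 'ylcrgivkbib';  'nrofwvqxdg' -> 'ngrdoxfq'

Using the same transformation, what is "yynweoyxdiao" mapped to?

yoyaniwdex

Rule — take characters alternately from the front and the back (1st, last, 2nd, 2nd-last, ...), then delete the last 2 characters.
For "yynweoyxdiao", step one produces "yoyaniwdexoy"; step two turns that into "yoyaniwdex".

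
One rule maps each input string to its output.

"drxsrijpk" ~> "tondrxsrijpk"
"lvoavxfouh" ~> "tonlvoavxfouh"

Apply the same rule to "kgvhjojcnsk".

tonkgvhjojcnsk

In each case the input is transformed by: prepend "ton".
On "kgvhjojcnsk" that produces "tonkgvhjojcnsk".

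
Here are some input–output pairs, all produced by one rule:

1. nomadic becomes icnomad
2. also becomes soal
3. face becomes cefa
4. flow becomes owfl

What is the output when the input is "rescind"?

Looking at the pairs, the operation is to move the last 2 characters to the front (rotate right by 2).
Doing the same to "rescind": "ndresci".

ndresci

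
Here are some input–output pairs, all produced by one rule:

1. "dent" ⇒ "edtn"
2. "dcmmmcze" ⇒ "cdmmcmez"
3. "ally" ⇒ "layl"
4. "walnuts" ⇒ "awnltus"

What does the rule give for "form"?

ofmr

In each case the input is transformed by: swap each adjacent pair of characters (1↔2, 3↔4, ...).
"form" → "ofmr".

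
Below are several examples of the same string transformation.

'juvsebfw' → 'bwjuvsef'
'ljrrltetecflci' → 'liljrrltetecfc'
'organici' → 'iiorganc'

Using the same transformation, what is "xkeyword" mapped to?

odxkeywr

The rule is to move the last 2 characters to the front (rotate right by 2), then swap the first and last characters.
Working it through for "xkeyword": intermediate "rdxkeywo", final "odxkeywr".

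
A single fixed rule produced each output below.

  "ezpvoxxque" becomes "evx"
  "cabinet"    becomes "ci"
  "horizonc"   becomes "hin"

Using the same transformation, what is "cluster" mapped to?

cs

In each case the input is transformed by: move the last character to the front, then keep one character in every 3, starting at position 2 (positions 2nd, 5th, 8th, ...).
Starting from "cluster": after the first operation, "rcluste"; after the second, "cs".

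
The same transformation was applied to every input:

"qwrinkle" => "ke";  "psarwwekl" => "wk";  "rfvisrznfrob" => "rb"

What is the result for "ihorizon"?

zn

Rule — keep every other character starting from the second (positions 2nd, 4th, 6th, ...), then keep only the last 2 characters.
So "ihorizon" becomes "zn".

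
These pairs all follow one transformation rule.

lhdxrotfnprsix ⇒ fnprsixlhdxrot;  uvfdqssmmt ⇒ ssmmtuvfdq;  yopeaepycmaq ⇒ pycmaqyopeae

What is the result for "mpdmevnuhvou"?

nuhvoumpdmev

Looking at the pairs, the operation is to swap the front and back halves of the string.
Doing the same to "mpdmevnuhvou": "nuhvoumpdmev".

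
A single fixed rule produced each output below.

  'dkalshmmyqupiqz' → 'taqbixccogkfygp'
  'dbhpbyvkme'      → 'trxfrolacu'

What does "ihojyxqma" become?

What's happening: shift every letter 10 places backward in the alphabet (wrapping around).
For "ihojyxqma" the result is "yxezongcq".

yxezongcq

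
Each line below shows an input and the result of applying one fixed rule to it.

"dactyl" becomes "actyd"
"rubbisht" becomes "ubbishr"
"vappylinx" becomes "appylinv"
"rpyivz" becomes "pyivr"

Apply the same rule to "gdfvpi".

dfvpg

In each case the input is transformed by: delete the last character, then move the first character to the end.
Applying both steps to "gdfvpi": "gdfvp", then "dfvpg".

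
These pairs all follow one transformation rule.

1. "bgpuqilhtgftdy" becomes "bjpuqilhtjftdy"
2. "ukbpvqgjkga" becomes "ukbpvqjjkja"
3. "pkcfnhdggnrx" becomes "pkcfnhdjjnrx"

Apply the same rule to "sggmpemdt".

sjjmpemdt

The rule is to replace every "g" with "j".
For "sggmpemdt" the result is "sjjmpemdt".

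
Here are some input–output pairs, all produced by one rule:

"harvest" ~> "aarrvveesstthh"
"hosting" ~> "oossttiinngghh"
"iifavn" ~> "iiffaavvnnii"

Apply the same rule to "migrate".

iiggrraatteemm

The transformation: move the first character to the end, then double every character.
Starting from "migrate": after the first operation, "igratem"; after the second, "iiggrraatteemm".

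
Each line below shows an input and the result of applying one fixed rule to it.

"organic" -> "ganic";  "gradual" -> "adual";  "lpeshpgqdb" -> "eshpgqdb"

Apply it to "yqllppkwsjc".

llppkwsjc

Looking at the pairs, the operation is to delete the first 2 characters.
"yqllppkwsjc" → "llppkwsjc".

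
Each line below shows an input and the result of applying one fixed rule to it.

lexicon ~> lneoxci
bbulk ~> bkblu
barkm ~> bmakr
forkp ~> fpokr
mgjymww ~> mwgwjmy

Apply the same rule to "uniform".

In each case the input is transformed by: take characters alternately from the front and the back (1st, last, 2nd, 2nd-last, ...).
"uniform" → "umnriof".

umnriof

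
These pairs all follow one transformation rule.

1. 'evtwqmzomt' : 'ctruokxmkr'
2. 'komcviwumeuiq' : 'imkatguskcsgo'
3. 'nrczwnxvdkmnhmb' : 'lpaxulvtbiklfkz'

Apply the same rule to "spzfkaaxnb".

qnxdiyyvlz

The transformation: shift every letter 2 places backward in the alphabet (wrapping around).
Applying that to "spzfkaaxnb" gives "qnxdiyyvlz".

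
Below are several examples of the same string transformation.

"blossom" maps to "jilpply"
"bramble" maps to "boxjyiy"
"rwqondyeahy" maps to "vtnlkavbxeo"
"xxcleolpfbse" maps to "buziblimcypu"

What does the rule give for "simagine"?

What's happening: shift every letter 3 places backward in the alphabet (wrapping around), then swap the first and last characters.
Applying both steps to "simagine": "pfjxdfkb", then "bfjxdfkp".

bfjxdfkp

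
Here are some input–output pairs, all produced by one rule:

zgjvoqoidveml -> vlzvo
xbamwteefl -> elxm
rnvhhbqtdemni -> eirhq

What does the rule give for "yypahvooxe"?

The pattern: keep one character in every 3, starting at position 1 (positions 1st, 4th, 7th, ...), then move the last 2 characters to the front (rotate right by 2).
For "yypahvooxe", step one produces "yaoe"; step two turns that into "oeya".

oeya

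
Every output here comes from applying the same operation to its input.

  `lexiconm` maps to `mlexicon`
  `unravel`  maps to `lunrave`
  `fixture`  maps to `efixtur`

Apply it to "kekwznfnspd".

dkekwznfnsp

What's happening: move the last character to the front.
So "kekwznfnspd" becomes "dkekwznfnsp".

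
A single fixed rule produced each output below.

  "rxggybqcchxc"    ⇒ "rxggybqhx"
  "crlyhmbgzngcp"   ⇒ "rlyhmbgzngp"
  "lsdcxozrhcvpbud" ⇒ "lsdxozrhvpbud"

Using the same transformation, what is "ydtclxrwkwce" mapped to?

The pattern: remove every "c".
Applying that to "ydtclxrwkwce" gives "ydtlxrwkwe".

ydtlxrwkwe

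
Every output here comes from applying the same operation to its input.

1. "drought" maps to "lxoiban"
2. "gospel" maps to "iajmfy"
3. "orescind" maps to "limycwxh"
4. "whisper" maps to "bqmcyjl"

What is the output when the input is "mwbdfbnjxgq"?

qgxvvzdhark

The rule is to swap each adjacent pair of characters (1↔2, 3↔4, ...), then shift every letter 6 places backward in the alphabet (wrapping around).
"mwbdfbnjxgq" → "wmdbbfjngxq" → "qgxvvzdhark".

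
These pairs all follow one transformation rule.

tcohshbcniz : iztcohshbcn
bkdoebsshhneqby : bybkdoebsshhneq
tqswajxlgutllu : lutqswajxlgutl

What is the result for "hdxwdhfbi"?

bihdxwdhf

Rule — move the last 2 characters to the front (rotate right by 2).
Doing the same to "hdxwdhfbi": "bihdxwdhf".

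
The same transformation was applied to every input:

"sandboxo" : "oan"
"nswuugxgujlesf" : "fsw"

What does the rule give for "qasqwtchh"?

has

Rule — swap the first and last characters, then keep only the first 3 characters.
For "qasqwtchh" the result is "has".
(Check on "nswuugxgujlesf": → "fswuugxgujlesn" → "fsw" ✓)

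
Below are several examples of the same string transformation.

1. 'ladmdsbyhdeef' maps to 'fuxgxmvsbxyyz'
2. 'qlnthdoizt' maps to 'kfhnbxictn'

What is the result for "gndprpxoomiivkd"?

In each case the input is transformed by: shift every letter 6 places backward in the alphabet (wrapping around).
So "gndprpxoomiivkd" becomes "ahxjljriigccpex".

ahxjljriigccpex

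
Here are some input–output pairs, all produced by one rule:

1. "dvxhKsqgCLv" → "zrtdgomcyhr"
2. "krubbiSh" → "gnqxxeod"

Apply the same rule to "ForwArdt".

Rule — shift every letter 4 places backward in the alphabet (wrapping around), then convert every letter to lowercase.
For "ForwArdt", step one produces "BknsWnzp"; step two turns that into "bknswnzp".

bknswnzp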